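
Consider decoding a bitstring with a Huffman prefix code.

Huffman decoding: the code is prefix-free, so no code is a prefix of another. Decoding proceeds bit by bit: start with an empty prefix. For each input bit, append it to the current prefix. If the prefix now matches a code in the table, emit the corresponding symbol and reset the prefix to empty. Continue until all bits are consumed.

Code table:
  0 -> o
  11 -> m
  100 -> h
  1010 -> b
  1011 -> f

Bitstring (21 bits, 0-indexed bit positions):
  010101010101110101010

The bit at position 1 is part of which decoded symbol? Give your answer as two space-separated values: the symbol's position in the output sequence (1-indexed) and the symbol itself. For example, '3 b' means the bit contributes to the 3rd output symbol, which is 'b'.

Answer: 2 b

Derivation:
Bit 0: prefix='0' -> emit 'o', reset
Bit 1: prefix='1' (no match yet)
Bit 2: prefix='10' (no match yet)
Bit 3: prefix='101' (no match yet)
Bit 4: prefix='1010' -> emit 'b', reset
Bit 5: prefix='1' (no match yet)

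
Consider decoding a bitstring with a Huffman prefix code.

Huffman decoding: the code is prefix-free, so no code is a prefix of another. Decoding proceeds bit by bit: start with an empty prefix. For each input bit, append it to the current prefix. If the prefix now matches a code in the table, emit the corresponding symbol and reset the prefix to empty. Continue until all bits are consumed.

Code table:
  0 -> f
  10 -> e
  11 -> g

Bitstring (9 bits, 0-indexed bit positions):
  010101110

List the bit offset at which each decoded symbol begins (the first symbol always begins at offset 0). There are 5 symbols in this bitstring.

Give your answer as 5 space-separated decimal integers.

Bit 0: prefix='0' -> emit 'f', reset
Bit 1: prefix='1' (no match yet)
Bit 2: prefix='10' -> emit 'e', reset
Bit 3: prefix='1' (no match yet)
Bit 4: prefix='10' -> emit 'e', reset
Bit 5: prefix='1' (no match yet)
Bit 6: prefix='11' -> emit 'g', reset
Bit 7: prefix='1' (no match yet)
Bit 8: prefix='10' -> emit 'e', reset

Answer: 0 1 3 5 7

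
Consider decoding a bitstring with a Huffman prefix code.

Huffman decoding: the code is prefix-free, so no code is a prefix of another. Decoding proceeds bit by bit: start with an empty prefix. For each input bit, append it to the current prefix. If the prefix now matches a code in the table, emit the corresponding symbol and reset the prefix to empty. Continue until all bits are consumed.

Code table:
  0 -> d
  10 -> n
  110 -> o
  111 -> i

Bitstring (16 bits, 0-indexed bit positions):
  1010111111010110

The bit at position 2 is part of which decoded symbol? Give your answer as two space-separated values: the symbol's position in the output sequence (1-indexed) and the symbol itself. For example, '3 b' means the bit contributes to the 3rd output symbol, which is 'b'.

Answer: 2 n

Derivation:
Bit 0: prefix='1' (no match yet)
Bit 1: prefix='10' -> emit 'n', reset
Bit 2: prefix='1' (no match yet)
Bit 3: prefix='10' -> emit 'n', reset
Bit 4: prefix='1' (no match yet)
Bit 5: prefix='11' (no match yet)
Bit 6: prefix='111' -> emit 'i', reset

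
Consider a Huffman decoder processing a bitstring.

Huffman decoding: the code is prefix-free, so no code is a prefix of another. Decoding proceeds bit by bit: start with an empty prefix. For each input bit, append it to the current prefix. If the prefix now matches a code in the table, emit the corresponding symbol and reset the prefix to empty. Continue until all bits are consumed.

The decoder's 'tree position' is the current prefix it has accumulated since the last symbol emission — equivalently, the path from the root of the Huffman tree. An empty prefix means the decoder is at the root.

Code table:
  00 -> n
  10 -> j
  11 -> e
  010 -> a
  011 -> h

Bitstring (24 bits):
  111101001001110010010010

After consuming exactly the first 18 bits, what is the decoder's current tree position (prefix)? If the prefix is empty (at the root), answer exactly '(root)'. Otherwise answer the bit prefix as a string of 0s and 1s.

Answer: (root)

Derivation:
Bit 0: prefix='1' (no match yet)
Bit 1: prefix='11' -> emit 'e', reset
Bit 2: prefix='1' (no match yet)
Bit 3: prefix='11' -> emit 'e', reset
Bit 4: prefix='0' (no match yet)
Bit 5: prefix='01' (no match yet)
Bit 6: prefix='010' -> emit 'a', reset
Bit 7: prefix='0' (no match yet)
Bit 8: prefix='01' (no match yet)
Bit 9: prefix='010' -> emit 'a', reset
Bit 10: prefix='0' (no match yet)
Bit 11: prefix='01' (no match yet)
Bit 12: prefix='011' -> emit 'h', reset
Bit 13: prefix='1' (no match yet)
Bit 14: prefix='10' -> emit 'j', reset
Bit 15: prefix='0' (no match yet)
Bit 16: prefix='01' (no match yet)
Bit 17: prefix='010' -> emit 'a', reset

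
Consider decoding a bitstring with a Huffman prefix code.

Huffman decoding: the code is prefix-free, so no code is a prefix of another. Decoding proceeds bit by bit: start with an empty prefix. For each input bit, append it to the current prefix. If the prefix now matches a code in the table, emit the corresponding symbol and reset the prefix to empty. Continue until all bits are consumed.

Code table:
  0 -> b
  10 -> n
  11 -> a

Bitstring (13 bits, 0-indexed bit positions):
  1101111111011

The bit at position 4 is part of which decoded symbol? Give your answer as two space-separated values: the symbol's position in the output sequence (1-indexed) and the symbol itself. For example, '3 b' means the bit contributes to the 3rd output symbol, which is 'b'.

Answer: 3 a

Derivation:
Bit 0: prefix='1' (no match yet)
Bit 1: prefix='11' -> emit 'a', reset
Bit 2: prefix='0' -> emit 'b', reset
Bit 3: prefix='1' (no match yet)
Bit 4: prefix='11' -> emit 'a', reset
Bit 5: prefix='1' (no match yet)
Bit 6: prefix='11' -> emit 'a', reset
Bit 7: prefix='1' (no match yet)
Bit 8: prefix='11' -> emit 'a', reset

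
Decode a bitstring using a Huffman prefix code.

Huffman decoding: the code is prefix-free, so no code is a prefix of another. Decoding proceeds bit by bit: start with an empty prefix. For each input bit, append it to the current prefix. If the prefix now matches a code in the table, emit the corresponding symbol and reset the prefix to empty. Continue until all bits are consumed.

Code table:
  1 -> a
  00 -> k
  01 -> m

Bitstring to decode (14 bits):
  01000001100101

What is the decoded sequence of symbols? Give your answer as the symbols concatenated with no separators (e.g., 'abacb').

Answer: mkkmakam

Derivation:
Bit 0: prefix='0' (no match yet)
Bit 1: prefix='01' -> emit 'm', reset
Bit 2: prefix='0' (no match yet)
Bit 3: prefix='00' -> emit 'k', reset
Bit 4: prefix='0' (no match yet)
Bit 5: prefix='00' -> emit 'k', reset
Bit 6: prefix='0' (no match yet)
Bit 7: prefix='01' -> emit 'm', reset
Bit 8: prefix='1' -> emit 'a', reset
Bit 9: prefix='0' (no match yet)
Bit 10: prefix='00' -> emit 'k', reset
Bit 11: prefix='1' -> emit 'a', reset
Bit 12: prefix='0' (no match yet)
Bit 13: prefix='01' -> emit 'm', reset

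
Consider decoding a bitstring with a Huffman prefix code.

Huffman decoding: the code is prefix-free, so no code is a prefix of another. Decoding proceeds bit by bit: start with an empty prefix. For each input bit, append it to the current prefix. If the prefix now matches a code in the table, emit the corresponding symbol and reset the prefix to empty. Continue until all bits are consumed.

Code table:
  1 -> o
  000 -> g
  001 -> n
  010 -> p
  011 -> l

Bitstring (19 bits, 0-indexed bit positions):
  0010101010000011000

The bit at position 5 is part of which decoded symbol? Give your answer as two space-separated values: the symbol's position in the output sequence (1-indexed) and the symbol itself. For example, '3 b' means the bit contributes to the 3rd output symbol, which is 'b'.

Bit 0: prefix='0' (no match yet)
Bit 1: prefix='00' (no match yet)
Bit 2: prefix='001' -> emit 'n', reset
Bit 3: prefix='0' (no match yet)
Bit 4: prefix='01' (no match yet)
Bit 5: prefix='010' -> emit 'p', reset
Bit 6: prefix='1' -> emit 'o', reset
Bit 7: prefix='0' (no match yet)
Bit 8: prefix='01' (no match yet)
Bit 9: prefix='010' -> emit 'p', reset

Answer: 2 p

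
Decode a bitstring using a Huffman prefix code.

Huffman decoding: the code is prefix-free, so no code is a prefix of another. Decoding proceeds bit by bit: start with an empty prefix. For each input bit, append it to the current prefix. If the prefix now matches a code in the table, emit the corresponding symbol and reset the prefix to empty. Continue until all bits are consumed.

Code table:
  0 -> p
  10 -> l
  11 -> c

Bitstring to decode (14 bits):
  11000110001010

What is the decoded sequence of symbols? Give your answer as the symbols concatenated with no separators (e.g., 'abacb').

Answer: cpppcpppll

Derivation:
Bit 0: prefix='1' (no match yet)
Bit 1: prefix='11' -> emit 'c', reset
Bit 2: prefix='0' -> emit 'p', reset
Bit 3: prefix='0' -> emit 'p', reset
Bit 4: prefix='0' -> emit 'p', reset
Bit 5: prefix='1' (no match yet)
Bit 6: prefix='11' -> emit 'c', reset
Bit 7: prefix='0' -> emit 'p', reset
Bit 8: prefix='0' -> emit 'p', reset
Bit 9: prefix='0' -> emit 'p', reset
Bit 10: prefix='1' (no match yet)
Bit 11: prefix='10' -> emit 'l', reset
Bit 12: prefix='1' (no match yet)
Bit 13: prefix='10' -> emit 'l', reset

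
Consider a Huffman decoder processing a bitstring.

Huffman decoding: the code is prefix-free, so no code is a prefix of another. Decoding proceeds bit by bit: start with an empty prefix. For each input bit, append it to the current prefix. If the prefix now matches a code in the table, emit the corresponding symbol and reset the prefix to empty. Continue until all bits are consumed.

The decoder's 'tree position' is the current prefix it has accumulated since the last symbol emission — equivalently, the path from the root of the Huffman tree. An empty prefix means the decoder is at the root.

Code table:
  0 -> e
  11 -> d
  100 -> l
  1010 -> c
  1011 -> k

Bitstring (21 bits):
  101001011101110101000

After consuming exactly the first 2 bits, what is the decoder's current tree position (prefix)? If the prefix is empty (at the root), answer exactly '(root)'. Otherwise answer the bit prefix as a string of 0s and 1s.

Bit 0: prefix='1' (no match yet)
Bit 1: prefix='10' (no match yet)

Answer: 10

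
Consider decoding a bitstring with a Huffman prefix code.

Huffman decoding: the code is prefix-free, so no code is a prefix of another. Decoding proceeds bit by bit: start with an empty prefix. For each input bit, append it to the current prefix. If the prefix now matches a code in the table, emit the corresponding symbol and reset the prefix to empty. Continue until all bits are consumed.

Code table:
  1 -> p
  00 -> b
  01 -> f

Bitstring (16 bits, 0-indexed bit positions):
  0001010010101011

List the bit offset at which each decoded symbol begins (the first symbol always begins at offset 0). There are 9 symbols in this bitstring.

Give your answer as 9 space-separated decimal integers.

Answer: 0 2 4 6 8 9 11 13 15

Derivation:
Bit 0: prefix='0' (no match yet)
Bit 1: prefix='00' -> emit 'b', reset
Bit 2: prefix='0' (no match yet)
Bit 3: prefix='01' -> emit 'f', reset
Bit 4: prefix='0' (no match yet)
Bit 5: prefix='01' -> emit 'f', reset
Bit 6: prefix='0' (no match yet)
Bit 7: prefix='00' -> emit 'b', reset
Bit 8: prefix='1' -> emit 'p', reset
Bit 9: prefix='0' (no match yet)
Bit 10: prefix='01' -> emit 'f', reset
Bit 11: prefix='0' (no match yet)
Bit 12: prefix='01' -> emit 'f', reset
Bit 13: prefix='0' (no match yet)
Bit 14: prefix='01' -> emit 'f', reset
Bit 15: prefix='1' -> emit 'p', reset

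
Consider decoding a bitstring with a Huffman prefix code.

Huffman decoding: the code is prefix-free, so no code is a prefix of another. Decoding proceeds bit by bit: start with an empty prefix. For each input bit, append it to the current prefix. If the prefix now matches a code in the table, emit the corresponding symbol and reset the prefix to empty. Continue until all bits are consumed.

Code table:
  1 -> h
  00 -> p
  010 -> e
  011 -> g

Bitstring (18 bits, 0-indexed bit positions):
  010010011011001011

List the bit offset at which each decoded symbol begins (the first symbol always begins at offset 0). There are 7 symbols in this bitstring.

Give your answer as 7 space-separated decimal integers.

Bit 0: prefix='0' (no match yet)
Bit 1: prefix='01' (no match yet)
Bit 2: prefix='010' -> emit 'e', reset
Bit 3: prefix='0' (no match yet)
Bit 4: prefix='01' (no match yet)
Bit 5: prefix='010' -> emit 'e', reset
Bit 6: prefix='0' (no match yet)
Bit 7: prefix='01' (no match yet)
Bit 8: prefix='011' -> emit 'g', reset
Bit 9: prefix='0' (no match yet)
Bit 10: prefix='01' (no match yet)
Bit 11: prefix='011' -> emit 'g', reset
Bit 12: prefix='0' (no match yet)
Bit 13: prefix='00' -> emit 'p', reset
Bit 14: prefix='1' -> emit 'h', reset
Bit 15: prefix='0' (no match yet)
Bit 16: prefix='01' (no match yet)
Bit 17: prefix='011' -> emit 'g', reset

Answer: 0 3 6 9 12 14 15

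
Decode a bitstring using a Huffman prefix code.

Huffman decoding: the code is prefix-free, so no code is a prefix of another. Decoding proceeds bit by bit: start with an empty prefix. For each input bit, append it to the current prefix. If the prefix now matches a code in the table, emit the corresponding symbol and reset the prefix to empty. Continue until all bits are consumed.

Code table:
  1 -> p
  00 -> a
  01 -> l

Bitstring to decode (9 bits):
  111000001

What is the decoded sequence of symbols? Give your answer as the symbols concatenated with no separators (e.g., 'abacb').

Answer: pppaal

Derivation:
Bit 0: prefix='1' -> emit 'p', reset
Bit 1: prefix='1' -> emit 'p', reset
Bit 2: prefix='1' -> emit 'p', reset
Bit 3: prefix='0' (no match yet)
Bit 4: prefix='00' -> emit 'a', reset
Bit 5: prefix='0' (no match yet)
Bit 6: prefix='00' -> emit 'a', reset
Bit 7: prefix='0' (no match yet)
Bit 8: prefix='01' -> emit 'l', reset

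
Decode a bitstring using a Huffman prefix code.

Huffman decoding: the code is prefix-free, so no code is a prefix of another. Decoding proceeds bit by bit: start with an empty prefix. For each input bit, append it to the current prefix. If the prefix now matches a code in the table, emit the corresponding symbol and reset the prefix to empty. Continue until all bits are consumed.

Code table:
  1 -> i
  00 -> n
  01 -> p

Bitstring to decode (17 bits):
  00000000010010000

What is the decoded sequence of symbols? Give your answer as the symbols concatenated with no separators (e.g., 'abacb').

Bit 0: prefix='0' (no match yet)
Bit 1: prefix='00' -> emit 'n', reset
Bit 2: prefix='0' (no match yet)
Bit 3: prefix='00' -> emit 'n', reset
Bit 4: prefix='0' (no match yet)
Bit 5: prefix='00' -> emit 'n', reset
Bit 6: prefix='0' (no match yet)
Bit 7: prefix='00' -> emit 'n', reset
Bit 8: prefix='0' (no match yet)
Bit 9: prefix='01' -> emit 'p', reset
Bit 10: prefix='0' (no match yet)
Bit 11: prefix='00' -> emit 'n', reset
Bit 12: prefix='1' -> emit 'i', reset
Bit 13: prefix='0' (no match yet)
Bit 14: prefix='00' -> emit 'n', reset
Bit 15: prefix='0' (no match yet)
Bit 16: prefix='00' -> emit 'n', reset

Answer: nnnnpninn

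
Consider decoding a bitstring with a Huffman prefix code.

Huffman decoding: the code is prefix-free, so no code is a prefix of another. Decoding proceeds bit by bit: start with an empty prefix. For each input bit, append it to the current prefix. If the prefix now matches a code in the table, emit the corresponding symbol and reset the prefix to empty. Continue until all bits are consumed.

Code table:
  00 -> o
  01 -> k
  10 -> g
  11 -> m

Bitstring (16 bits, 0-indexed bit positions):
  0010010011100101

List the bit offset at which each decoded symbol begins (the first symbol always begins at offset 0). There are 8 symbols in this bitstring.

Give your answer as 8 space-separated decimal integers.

Bit 0: prefix='0' (no match yet)
Bit 1: prefix='00' -> emit 'o', reset
Bit 2: prefix='1' (no match yet)
Bit 3: prefix='10' -> emit 'g', reset
Bit 4: prefix='0' (no match yet)
Bit 5: prefix='01' -> emit 'k', reset
Bit 6: prefix='0' (no match yet)
Bit 7: prefix='00' -> emit 'o', reset
Bit 8: prefix='1' (no match yet)
Bit 9: prefix='11' -> emit 'm', reset
Bit 10: prefix='1' (no match yet)
Bit 11: prefix='10' -> emit 'g', reset
Bit 12: prefix='0' (no match yet)
Bit 13: prefix='01' -> emit 'k', reset
Bit 14: prefix='0' (no match yet)
Bit 15: prefix='01' -> emit 'k', reset

Answer: 0 2 4 6 8 10 12 14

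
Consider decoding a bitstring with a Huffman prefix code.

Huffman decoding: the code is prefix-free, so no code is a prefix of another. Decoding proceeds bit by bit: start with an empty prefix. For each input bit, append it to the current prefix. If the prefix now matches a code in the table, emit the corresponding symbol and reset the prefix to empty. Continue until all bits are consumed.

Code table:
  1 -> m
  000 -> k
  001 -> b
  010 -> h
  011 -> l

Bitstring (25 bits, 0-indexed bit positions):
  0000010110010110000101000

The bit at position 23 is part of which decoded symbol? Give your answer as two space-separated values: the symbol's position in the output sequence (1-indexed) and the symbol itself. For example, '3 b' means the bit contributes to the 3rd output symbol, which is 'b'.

Bit 0: prefix='0' (no match yet)
Bit 1: prefix='00' (no match yet)
Bit 2: prefix='000' -> emit 'k', reset
Bit 3: prefix='0' (no match yet)
Bit 4: prefix='00' (no match yet)
Bit 5: prefix='001' -> emit 'b', reset
Bit 6: prefix='0' (no match yet)
Bit 7: prefix='01' (no match yet)
Bit 8: prefix='011' -> emit 'l', reset
Bit 9: prefix='0' (no match yet)
Bit 10: prefix='00' (no match yet)
Bit 11: prefix='001' -> emit 'b', reset
Bit 12: prefix='0' (no match yet)
Bit 13: prefix='01' (no match yet)
Bit 14: prefix='011' -> emit 'l', reset
Bit 15: prefix='0' (no match yet)
Bit 16: prefix='00' (no match yet)
Bit 17: prefix='000' -> emit 'k', reset
Bit 18: prefix='0' (no match yet)
Bit 19: prefix='01' (no match yet)
Bit 20: prefix='010' -> emit 'h', reset
Bit 21: prefix='1' -> emit 'm', reset
Bit 22: prefix='0' (no match yet)
Bit 23: prefix='00' (no match yet)
Bit 24: prefix='000' -> emit 'k', reset

Answer: 9 k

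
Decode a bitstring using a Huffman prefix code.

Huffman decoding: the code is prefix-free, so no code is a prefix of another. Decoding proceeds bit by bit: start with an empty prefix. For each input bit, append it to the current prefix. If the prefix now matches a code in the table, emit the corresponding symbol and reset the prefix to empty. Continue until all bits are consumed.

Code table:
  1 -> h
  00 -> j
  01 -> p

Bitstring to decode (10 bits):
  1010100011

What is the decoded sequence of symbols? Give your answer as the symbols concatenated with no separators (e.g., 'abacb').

Answer: hppjph

Derivation:
Bit 0: prefix='1' -> emit 'h', reset
Bit 1: prefix='0' (no match yet)
Bit 2: prefix='01' -> emit 'p', reset
Bit 3: prefix='0' (no match yet)
Bit 4: prefix='01' -> emit 'p', reset
Bit 5: prefix='0' (no match yet)
Bit 6: prefix='00' -> emit 'j', reset
Bit 7: prefix='0' (no match yet)
Bit 8: prefix='01' -> emit 'p', reset
Bit 9: prefix='1' -> emit 'h', reset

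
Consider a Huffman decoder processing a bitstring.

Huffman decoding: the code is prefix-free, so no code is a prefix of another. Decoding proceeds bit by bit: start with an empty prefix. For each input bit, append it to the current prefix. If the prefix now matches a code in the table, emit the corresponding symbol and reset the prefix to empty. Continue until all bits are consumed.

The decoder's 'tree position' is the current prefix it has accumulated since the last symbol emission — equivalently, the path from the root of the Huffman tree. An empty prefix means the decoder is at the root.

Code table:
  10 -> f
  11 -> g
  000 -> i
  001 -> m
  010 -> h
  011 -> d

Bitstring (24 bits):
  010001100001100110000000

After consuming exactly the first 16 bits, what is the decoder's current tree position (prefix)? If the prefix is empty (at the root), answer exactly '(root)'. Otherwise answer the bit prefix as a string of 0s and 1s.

Answer: (root)

Derivation:
Bit 0: prefix='0' (no match yet)
Bit 1: prefix='01' (no match yet)
Bit 2: prefix='010' -> emit 'h', reset
Bit 3: prefix='0' (no match yet)
Bit 4: prefix='00' (no match yet)
Bit 5: prefix='001' -> emit 'm', reset
Bit 6: prefix='1' (no match yet)
Bit 7: prefix='10' -> emit 'f', reset
Bit 8: prefix='0' (no match yet)
Bit 9: prefix='00' (no match yet)
Bit 10: prefix='000' -> emit 'i', reset
Bit 11: prefix='1' (no match yet)
Bit 12: prefix='11' -> emit 'g', reset
Bit 13: prefix='0' (no match yet)
Bit 14: prefix='00' (no match yet)
Bit 15: prefix='001' -> emit 'm', reset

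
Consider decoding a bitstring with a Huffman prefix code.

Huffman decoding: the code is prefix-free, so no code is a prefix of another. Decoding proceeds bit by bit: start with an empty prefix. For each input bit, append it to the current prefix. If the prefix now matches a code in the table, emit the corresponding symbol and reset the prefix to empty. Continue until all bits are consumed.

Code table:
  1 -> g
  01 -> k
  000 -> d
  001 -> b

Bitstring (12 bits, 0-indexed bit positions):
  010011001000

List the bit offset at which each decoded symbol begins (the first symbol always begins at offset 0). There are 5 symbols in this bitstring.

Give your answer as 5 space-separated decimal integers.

Bit 0: prefix='0' (no match yet)
Bit 1: prefix='01' -> emit 'k', reset
Bit 2: prefix='0' (no match yet)
Bit 3: prefix='00' (no match yet)
Bit 4: prefix='001' -> emit 'b', reset
Bit 5: prefix='1' -> emit 'g', reset
Bit 6: prefix='0' (no match yet)
Bit 7: prefix='00' (no match yet)
Bit 8: prefix='001' -> emit 'b', reset
Bit 9: prefix='0' (no match yet)
Bit 10: prefix='00' (no match yet)
Bit 11: prefix='000' -> emit 'd', reset

Answer: 0 2 5 6 9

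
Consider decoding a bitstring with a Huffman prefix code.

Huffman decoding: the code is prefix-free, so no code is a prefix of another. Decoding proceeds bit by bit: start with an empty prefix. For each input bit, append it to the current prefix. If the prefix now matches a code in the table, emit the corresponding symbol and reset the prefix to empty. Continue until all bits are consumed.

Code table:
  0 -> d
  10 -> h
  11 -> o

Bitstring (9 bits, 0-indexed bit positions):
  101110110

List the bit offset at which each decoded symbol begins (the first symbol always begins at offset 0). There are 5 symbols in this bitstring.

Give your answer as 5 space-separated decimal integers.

Answer: 0 2 4 6 8

Derivation:
Bit 0: prefix='1' (no match yet)
Bit 1: prefix='10' -> emit 'h', reset
Bit 2: prefix='1' (no match yet)
Bit 3: prefix='11' -> emit 'o', reset
Bit 4: prefix='1' (no match yet)
Bit 5: prefix='10' -> emit 'h', reset
Bit 6: prefix='1' (no match yet)
Bit 7: prefix='11' -> emit 'o', reset
Bit 8: prefix='0' -> emit 'd', reset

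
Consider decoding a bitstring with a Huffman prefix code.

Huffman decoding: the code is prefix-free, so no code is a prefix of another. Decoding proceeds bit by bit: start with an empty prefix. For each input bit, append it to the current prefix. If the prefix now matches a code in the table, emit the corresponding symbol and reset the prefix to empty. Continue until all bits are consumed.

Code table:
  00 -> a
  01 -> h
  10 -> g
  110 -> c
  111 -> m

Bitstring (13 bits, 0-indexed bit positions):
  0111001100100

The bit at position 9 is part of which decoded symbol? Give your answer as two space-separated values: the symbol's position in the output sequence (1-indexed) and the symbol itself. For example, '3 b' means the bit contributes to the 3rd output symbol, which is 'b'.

Answer: 5 h

Derivation:
Bit 0: prefix='0' (no match yet)
Bit 1: prefix='01' -> emit 'h', reset
Bit 2: prefix='1' (no match yet)
Bit 3: prefix='11' (no match yet)
Bit 4: prefix='110' -> emit 'c', reset
Bit 5: prefix='0' (no match yet)
Bit 6: prefix='01' -> emit 'h', reset
Bit 7: prefix='1' (no match yet)
Bit 8: prefix='10' -> emit 'g', reset
Bit 9: prefix='0' (no match yet)
Bit 10: prefix='01' -> emit 'h', reset
Bit 11: prefix='0' (no match yet)
Bit 12: prefix='00' -> emit 'a', reset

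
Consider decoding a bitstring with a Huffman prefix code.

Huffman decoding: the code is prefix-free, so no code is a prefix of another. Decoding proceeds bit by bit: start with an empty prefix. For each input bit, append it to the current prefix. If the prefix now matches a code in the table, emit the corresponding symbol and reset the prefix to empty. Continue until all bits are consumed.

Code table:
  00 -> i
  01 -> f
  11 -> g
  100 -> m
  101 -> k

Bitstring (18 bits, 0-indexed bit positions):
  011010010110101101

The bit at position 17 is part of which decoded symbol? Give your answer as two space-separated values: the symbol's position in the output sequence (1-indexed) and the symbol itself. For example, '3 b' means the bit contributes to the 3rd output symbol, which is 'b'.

Bit 0: prefix='0' (no match yet)
Bit 1: prefix='01' -> emit 'f', reset
Bit 2: prefix='1' (no match yet)
Bit 3: prefix='10' (no match yet)
Bit 4: prefix='101' -> emit 'k', reset
Bit 5: prefix='0' (no match yet)
Bit 6: prefix='00' -> emit 'i', reset
Bit 7: prefix='1' (no match yet)
Bit 8: prefix='10' (no match yet)
Bit 9: prefix='101' -> emit 'k', reset
Bit 10: prefix='1' (no match yet)
Bit 11: prefix='10' (no match yet)
Bit 12: prefix='101' -> emit 'k', reset
Bit 13: prefix='0' (no match yet)
Bit 14: prefix='01' -> emit 'f', reset
Bit 15: prefix='1' (no match yet)
Bit 16: prefix='10' (no match yet)
Bit 17: prefix='101' -> emit 'k', reset

Answer: 7 k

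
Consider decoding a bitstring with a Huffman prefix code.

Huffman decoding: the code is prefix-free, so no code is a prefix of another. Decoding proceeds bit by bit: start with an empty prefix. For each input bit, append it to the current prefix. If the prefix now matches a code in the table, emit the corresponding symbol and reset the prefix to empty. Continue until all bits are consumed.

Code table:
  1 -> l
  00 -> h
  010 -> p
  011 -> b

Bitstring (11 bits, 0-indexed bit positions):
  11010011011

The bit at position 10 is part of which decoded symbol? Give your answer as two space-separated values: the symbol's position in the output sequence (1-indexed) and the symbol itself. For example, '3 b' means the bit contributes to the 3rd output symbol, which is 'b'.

Answer: 5 b

Derivation:
Bit 0: prefix='1' -> emit 'l', reset
Bit 1: prefix='1' -> emit 'l', reset
Bit 2: prefix='0' (no match yet)
Bit 3: prefix='01' (no match yet)
Bit 4: prefix='010' -> emit 'p', reset
Bit 5: prefix='0' (no match yet)
Bit 6: prefix='01' (no match yet)
Bit 7: prefix='011' -> emit 'b', reset
Bit 8: prefix='0' (no match yet)
Bit 9: prefix='01' (no match yet)
Bit 10: prefix='011' -> emit 'b', reset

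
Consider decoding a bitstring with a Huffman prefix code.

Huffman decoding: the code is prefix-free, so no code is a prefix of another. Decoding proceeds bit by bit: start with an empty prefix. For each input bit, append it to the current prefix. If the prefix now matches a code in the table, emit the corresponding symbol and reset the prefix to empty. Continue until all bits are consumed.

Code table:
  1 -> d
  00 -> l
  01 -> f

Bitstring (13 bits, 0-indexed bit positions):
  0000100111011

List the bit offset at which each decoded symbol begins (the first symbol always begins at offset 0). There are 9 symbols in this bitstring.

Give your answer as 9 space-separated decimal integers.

Answer: 0 2 4 5 7 8 9 10 12

Derivation:
Bit 0: prefix='0' (no match yet)
Bit 1: prefix='00' -> emit 'l', reset
Bit 2: prefix='0' (no match yet)
Bit 3: prefix='00' -> emit 'l', reset
Bit 4: prefix='1' -> emit 'd', reset
Bit 5: prefix='0' (no match yet)
Bit 6: prefix='00' -> emit 'l', reset
Bit 7: prefix='1' -> emit 'd', reset
Bit 8: prefix='1' -> emit 'd', reset
Bit 9: prefix='1' -> emit 'd', reset
Bit 10: prefix='0' (no match yet)
Bit 11: prefix='01' -> emit 'f', reset
Bit 12: prefix='1' -> emit 'd', reset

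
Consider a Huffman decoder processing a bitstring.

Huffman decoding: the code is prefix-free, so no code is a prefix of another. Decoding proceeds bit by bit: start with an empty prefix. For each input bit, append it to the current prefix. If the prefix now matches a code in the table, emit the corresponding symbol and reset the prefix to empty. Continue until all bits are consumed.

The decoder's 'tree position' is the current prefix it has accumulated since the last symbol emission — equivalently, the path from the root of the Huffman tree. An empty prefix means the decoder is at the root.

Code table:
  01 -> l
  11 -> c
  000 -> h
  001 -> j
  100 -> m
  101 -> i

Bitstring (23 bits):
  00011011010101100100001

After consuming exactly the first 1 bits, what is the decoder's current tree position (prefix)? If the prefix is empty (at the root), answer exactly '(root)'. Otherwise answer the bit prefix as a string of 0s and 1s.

Bit 0: prefix='0' (no match yet)

Answer: 0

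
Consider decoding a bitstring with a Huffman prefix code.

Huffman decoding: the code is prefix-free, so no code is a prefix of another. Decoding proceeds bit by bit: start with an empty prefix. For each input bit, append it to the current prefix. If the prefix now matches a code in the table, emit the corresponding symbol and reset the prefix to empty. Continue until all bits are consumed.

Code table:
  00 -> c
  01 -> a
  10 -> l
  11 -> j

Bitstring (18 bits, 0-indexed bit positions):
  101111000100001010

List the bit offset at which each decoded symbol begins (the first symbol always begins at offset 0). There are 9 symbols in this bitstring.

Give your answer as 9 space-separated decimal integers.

Answer: 0 2 4 6 8 10 12 14 16

Derivation:
Bit 0: prefix='1' (no match yet)
Bit 1: prefix='10' -> emit 'l', reset
Bit 2: prefix='1' (no match yet)
Bit 3: prefix='11' -> emit 'j', reset
Bit 4: prefix='1' (no match yet)
Bit 5: prefix='11' -> emit 'j', reset
Bit 6: prefix='0' (no match yet)
Bit 7: prefix='00' -> emit 'c', reset
Bit 8: prefix='0' (no match yet)
Bit 9: prefix='01' -> emit 'a', reset
Bit 10: prefix='0' (no match yet)
Bit 11: prefix='00' -> emit 'c', reset
Bit 12: prefix='0' (no match yet)
Bit 13: prefix='00' -> emit 'c', reset
Bit 14: prefix='1' (no match yet)
Bit 15: prefix='10' -> emit 'l', reset
Bit 16: prefix='1' (no match yet)
Bit 17: prefix='10' -> emit 'l', reset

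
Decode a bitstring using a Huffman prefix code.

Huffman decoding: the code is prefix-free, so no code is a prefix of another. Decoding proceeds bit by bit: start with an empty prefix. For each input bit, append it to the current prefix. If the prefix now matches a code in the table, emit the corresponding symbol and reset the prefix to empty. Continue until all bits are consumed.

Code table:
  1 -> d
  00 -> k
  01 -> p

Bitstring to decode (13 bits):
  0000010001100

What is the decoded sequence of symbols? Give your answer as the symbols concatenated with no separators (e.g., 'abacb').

Bit 0: prefix='0' (no match yet)
Bit 1: prefix='00' -> emit 'k', reset
Bit 2: prefix='0' (no match yet)
Bit 3: prefix='00' -> emit 'k', reset
Bit 4: prefix='0' (no match yet)
Bit 5: prefix='01' -> emit 'p', reset
Bit 6: prefix='0' (no match yet)
Bit 7: prefix='00' -> emit 'k', reset
Bit 8: prefix='0' (no match yet)
Bit 9: prefix='01' -> emit 'p', reset
Bit 10: prefix='1' -> emit 'd', reset
Bit 11: prefix='0' (no match yet)
Bit 12: prefix='00' -> emit 'k', reset

Answer: kkpkpdk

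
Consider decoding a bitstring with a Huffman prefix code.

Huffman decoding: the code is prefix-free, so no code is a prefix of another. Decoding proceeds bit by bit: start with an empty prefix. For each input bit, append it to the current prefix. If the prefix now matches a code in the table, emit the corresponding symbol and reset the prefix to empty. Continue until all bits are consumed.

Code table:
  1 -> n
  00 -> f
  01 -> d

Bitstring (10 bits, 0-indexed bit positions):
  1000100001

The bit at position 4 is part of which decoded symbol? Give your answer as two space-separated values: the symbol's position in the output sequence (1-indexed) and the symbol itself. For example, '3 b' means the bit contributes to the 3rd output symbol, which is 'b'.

Answer: 3 d

Derivation:
Bit 0: prefix='1' -> emit 'n', reset
Bit 1: prefix='0' (no match yet)
Bit 2: prefix='00' -> emit 'f', reset
Bit 3: prefix='0' (no match yet)
Bit 4: prefix='01' -> emit 'd', reset
Bit 5: prefix='0' (no match yet)
Bit 6: prefix='00' -> emit 'f', reset
Bit 7: prefix='0' (no match yet)
Bit 8: prefix='00' -> emit 'f', reset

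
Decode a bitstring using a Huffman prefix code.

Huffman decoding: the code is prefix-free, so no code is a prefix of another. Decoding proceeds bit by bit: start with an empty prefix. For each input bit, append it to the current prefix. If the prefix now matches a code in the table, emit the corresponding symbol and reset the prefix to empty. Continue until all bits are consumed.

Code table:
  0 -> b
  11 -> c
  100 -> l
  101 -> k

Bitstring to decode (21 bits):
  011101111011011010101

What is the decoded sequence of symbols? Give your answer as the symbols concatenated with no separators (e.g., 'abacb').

Bit 0: prefix='0' -> emit 'b', reset
Bit 1: prefix='1' (no match yet)
Bit 2: prefix='11' -> emit 'c', reset
Bit 3: prefix='1' (no match yet)
Bit 4: prefix='10' (no match yet)
Bit 5: prefix='101' -> emit 'k', reset
Bit 6: prefix='1' (no match yet)
Bit 7: prefix='11' -> emit 'c', reset
Bit 8: prefix='1' (no match yet)
Bit 9: prefix='10' (no match yet)
Bit 10: prefix='101' -> emit 'k', reset
Bit 11: prefix='1' (no match yet)
Bit 12: prefix='10' (no match yet)
Bit 13: prefix='101' -> emit 'k', reset
Bit 14: prefix='1' (no match yet)
Bit 15: prefix='10' (no match yet)
Bit 16: prefix='101' -> emit 'k', reset
Bit 17: prefix='0' -> emit 'b', reset
Bit 18: prefix='1' (no match yet)
Bit 19: prefix='10' (no match yet)
Bit 20: prefix='101' -> emit 'k', reset

Answer: bckckkkbk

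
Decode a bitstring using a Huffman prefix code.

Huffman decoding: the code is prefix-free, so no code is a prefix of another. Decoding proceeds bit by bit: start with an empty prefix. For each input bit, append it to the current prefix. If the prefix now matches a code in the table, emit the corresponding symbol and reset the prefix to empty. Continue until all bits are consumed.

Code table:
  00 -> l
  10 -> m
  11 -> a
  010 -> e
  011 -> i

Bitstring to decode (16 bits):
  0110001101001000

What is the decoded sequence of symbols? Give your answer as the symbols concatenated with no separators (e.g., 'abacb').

Answer: ilieel

Derivation:
Bit 0: prefix='0' (no match yet)
Bit 1: prefix='01' (no match yet)
Bit 2: prefix='011' -> emit 'i', reset
Bit 3: prefix='0' (no match yet)
Bit 4: prefix='00' -> emit 'l', reset
Bit 5: prefix='0' (no match yet)
Bit 6: prefix='01' (no match yet)
Bit 7: prefix='011' -> emit 'i', reset
Bit 8: prefix='0' (no match yet)
Bit 9: prefix='01' (no match yet)
Bit 10: prefix='010' -> emit 'e', reset
Bit 11: prefix='0' (no match yet)
Bit 12: prefix='01' (no match yet)
Bit 13: prefix='010' -> emit 'e', reset
Bit 14: prefix='0' (no match yet)
Bit 15: prefix='00' -> emit 'l', reset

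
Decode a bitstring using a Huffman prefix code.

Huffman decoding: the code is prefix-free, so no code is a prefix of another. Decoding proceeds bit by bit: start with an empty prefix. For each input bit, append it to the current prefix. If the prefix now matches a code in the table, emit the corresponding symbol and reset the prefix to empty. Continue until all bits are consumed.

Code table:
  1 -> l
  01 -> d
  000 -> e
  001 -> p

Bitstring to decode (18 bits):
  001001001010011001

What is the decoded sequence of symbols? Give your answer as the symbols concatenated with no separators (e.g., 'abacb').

Bit 0: prefix='0' (no match yet)
Bit 1: prefix='00' (no match yet)
Bit 2: prefix='001' -> emit 'p', reset
Bit 3: prefix='0' (no match yet)
Bit 4: prefix='00' (no match yet)
Bit 5: prefix='001' -> emit 'p', reset
Bit 6: prefix='0' (no match yet)
Bit 7: prefix='00' (no match yet)
Bit 8: prefix='001' -> emit 'p', reset
Bit 9: prefix='0' (no match yet)
Bit 10: prefix='01' -> emit 'd', reset
Bit 11: prefix='0' (no match yet)
Bit 12: prefix='00' (no match yet)
Bit 13: prefix='001' -> emit 'p', reset
Bit 14: prefix='1' -> emit 'l', reset
Bit 15: prefix='0' (no match yet)
Bit 16: prefix='00' (no match yet)
Bit 17: prefix='001' -> emit 'p', reset

Answer: pppdplp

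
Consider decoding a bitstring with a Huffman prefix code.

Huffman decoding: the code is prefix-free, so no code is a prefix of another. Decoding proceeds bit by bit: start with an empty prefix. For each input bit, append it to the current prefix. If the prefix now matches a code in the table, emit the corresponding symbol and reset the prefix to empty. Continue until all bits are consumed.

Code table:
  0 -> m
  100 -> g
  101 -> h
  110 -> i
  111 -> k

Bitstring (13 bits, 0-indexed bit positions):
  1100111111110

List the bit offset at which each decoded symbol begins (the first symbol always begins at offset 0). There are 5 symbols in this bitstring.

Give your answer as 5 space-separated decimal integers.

Answer: 0 3 4 7 10

Derivation:
Bit 0: prefix='1' (no match yet)
Bit 1: prefix='11' (no match yet)
Bit 2: prefix='110' -> emit 'i', reset
Bit 3: prefix='0' -> emit 'm', reset
Bit 4: prefix='1' (no match yet)
Bit 5: prefix='11' (no match yet)
Bit 6: prefix='111' -> emit 'k', reset
Bit 7: prefix='1' (no match yet)
Bit 8: prefix='11' (no match yet)
Bit 9: prefix='111' -> emit 'k', reset
Bit 10: prefix='1' (no match yet)
Bit 11: prefix='11' (no match yet)
Bit 12: prefix='110' -> emit 'i', reset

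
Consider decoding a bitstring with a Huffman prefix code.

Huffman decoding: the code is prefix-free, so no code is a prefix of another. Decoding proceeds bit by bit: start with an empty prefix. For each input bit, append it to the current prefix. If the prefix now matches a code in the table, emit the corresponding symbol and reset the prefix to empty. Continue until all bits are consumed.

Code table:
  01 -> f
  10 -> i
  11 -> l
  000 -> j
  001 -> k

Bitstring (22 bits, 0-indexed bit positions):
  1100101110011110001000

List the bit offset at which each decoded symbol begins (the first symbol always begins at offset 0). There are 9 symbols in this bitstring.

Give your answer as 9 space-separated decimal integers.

Bit 0: prefix='1' (no match yet)
Bit 1: prefix='11' -> emit 'l', reset
Bit 2: prefix='0' (no match yet)
Bit 3: prefix='00' (no match yet)
Bit 4: prefix='001' -> emit 'k', reset
Bit 5: prefix='0' (no match yet)
Bit 6: prefix='01' -> emit 'f', reset
Bit 7: prefix='1' (no match yet)
Bit 8: prefix='11' -> emit 'l', reset
Bit 9: prefix='0' (no match yet)
Bit 10: prefix='00' (no match yet)
Bit 11: prefix='001' -> emit 'k', reset
Bit 12: prefix='1' (no match yet)
Bit 13: prefix='11' -> emit 'l', reset
Bit 14: prefix='1' (no match yet)
Bit 15: prefix='10' -> emit 'i', reset
Bit 16: prefix='0' (no match yet)
Bit 17: prefix='00' (no match yet)
Bit 18: prefix='001' -> emit 'k', reset
Bit 19: prefix='0' (no match yet)
Bit 20: prefix='00' (no match yet)
Bit 21: prefix='000' -> emit 'j', reset

Answer: 0 2 5 7 9 12 14 16 19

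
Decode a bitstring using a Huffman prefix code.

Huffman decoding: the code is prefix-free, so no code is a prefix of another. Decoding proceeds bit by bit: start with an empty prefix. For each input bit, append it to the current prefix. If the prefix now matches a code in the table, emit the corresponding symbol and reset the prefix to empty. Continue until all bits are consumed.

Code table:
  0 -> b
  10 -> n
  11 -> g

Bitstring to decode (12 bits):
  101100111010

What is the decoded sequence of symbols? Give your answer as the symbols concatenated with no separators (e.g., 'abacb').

Answer: ngbbgnn

Derivation:
Bit 0: prefix='1' (no match yet)
Bit 1: prefix='10' -> emit 'n', reset
Bit 2: prefix='1' (no match yet)
Bit 3: prefix='11' -> emit 'g', reset
Bit 4: prefix='0' -> emit 'b', reset
Bit 5: prefix='0' -> emit 'b', reset
Bit 6: prefix='1' (no match yet)
Bit 7: prefix='11' -> emit 'g', reset
Bit 8: prefix='1' (no match yet)
Bit 9: prefix='10' -> emit 'n', reset
Bit 10: prefix='1' (no match yet)
Bit 11: prefix='10' -> emit 'n', reset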